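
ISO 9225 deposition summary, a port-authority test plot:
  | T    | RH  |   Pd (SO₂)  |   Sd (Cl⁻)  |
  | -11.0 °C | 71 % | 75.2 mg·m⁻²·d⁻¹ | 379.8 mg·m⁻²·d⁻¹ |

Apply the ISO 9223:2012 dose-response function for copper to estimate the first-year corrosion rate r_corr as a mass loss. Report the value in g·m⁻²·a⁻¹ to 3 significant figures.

r_corr = 4.11 g·m⁻²·a⁻¹

copper: T≤10 °C ⇒ hinge +0.126·(-11.0−10) = -2.6460
  SO₂ term: 0.0053·75.2^0.26·exp(0.059·71-2.6460) = 0.07624
  Cl⁻ term: 0.01025·379.8^0.27·exp(0.036·71+0.049·-11.0) = 0.383
  r_corr = 0.07624 + 0.383 = 0.4592 μm/a
Convert to mass loss: 0.4592 μm/a × 8.96 g/cm³ = 4.115 g·m⁻²·a⁻¹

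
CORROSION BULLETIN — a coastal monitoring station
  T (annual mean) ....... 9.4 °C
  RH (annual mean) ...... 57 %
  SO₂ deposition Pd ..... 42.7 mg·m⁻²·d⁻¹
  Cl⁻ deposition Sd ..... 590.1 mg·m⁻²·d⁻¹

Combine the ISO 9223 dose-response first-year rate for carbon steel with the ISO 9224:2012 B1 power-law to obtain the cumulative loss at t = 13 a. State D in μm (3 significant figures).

D(13) = 331 μm

carbon steel: temperature factor f = +0.150·(-0.6) = -0.0900
  Pd branch = 1.77·Pd^0.52·e^(0.02·RH+f) = 35.63 μm/a
  Sd branch = 0.102·Sd^0.62·e^(0.033·RH+0.04·T) = 50.91 μm/a
  r_corr = 35.63 + 50.91 = 86.54 μm/a
ISO 9224: D(t) = r_corr · t^b with b = 0.523 (carbon steel, B1)
  D(13) = 86.54 × 13^0.523 = 86.54 × 3.825 = 331 μm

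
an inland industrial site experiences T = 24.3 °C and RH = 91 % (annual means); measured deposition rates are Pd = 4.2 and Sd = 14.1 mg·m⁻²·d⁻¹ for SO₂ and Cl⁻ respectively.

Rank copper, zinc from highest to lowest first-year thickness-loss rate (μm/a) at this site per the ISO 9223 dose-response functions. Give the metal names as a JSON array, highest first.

copper: temperature factor f = -0.080·(14.3) = -1.1440
  SO₂ term: 0.0053·4.2^0.26·exp(0.059·91-1.1440) = 0.5263
  Cl⁻ term: 0.01025·14.1^0.27·exp(0.036·91+0.049·24.3) = 1.823
  sum: 0.5263 + 1.823 → r_corr = 2.35 μm/a
zinc: temperature factor f = -0.071·(14.3) = -1.0153
  SO₂ term: 0.0129·4.2^0.44·exp(0.046·91-1.0153) = 0.5779
  Sd branch = 0.0175·Sd^0.57·e^(0.008·RH+0.085·T) = 1.292 μm/a
  sum: 0.5779 + 1.292 → r_corr = 1.87 μm/a
Ordering by μm/a: copper (2.35) > zinc (1.87)

["copper", "zinc"]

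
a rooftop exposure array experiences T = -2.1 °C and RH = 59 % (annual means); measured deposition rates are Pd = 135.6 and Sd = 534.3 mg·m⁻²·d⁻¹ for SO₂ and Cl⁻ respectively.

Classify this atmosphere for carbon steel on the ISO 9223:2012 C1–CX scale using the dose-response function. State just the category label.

C3

carbon steel: f(T) = +0.150·(T−10) [T≤10 °C] = -1.8150
  SO₂ term: 1.77·135.6^0.52·exp(0.02·59-1.8150) = 12.05
  Cl⁻ term: 0.102·534.3^0.62·exp(0.033·59+0.04·-2.1) = 32.28
  r_corr = 12.05 + 32.28 = 44.33 μm/a
44.3 μm/a falls in (25, 50] for carbon steel → category C3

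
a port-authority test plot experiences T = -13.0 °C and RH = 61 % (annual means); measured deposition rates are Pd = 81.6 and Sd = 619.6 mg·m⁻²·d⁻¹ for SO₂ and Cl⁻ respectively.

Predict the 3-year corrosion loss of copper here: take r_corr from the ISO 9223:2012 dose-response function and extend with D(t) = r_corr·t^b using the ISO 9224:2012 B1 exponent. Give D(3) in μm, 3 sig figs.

copper: T≤10 °C ⇒ hinge +0.126·(-13.0−10) = -2.8980
  Pd branch = 0.0053·Pd^0.26·e^(0.059·RH+f) = 0.03355 μm/a
  Sd branch = 0.01025·Sd^0.27·e^(0.036·RH+0.049·T) = 0.2765 μm/a
  sum: 0.03355 + 0.2765 → r_corr = 0.31 μm/a
ISO 9224: D(t) = r_corr · t^b with b = 0.667 (copper, B1)
  D(3) = 0.31 × 3^0.667 = 0.31 × 2.081 = 0.6451 μm

D(3) = 0.645 μm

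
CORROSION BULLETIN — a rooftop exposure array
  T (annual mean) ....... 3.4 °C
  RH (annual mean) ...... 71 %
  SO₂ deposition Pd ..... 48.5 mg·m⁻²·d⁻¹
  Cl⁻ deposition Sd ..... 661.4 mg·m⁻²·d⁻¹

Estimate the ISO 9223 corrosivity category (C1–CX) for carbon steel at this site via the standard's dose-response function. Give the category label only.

C5

carbon steel: T≤10 °C ⇒ hinge +0.150·(3.4−10) = -0.9900
  sulphur-dioxide contribution → 20.48 μm/a
  chloride contribution → 68.22 μm/a
  total first-year rate 88.7 μm/a
Category bounds: 80…200 μm/a bracket r_corr ⇒ C5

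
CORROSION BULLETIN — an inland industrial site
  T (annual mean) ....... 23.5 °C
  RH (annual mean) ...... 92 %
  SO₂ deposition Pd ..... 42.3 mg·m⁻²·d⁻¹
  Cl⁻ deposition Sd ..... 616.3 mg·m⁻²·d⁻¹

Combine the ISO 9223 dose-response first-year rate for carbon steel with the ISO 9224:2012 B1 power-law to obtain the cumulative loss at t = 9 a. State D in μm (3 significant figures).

carbon steel: f(T) = -0.054·(T−10) [T>10 °C] = -0.7290
  sulphur-dioxide contribution → 37.69 μm/a
  chloride contribution → 291.8 μm/a
  total first-year rate 329.4 μm/a
Power-law: D(9) = r_corr · 9^0.523
  D(9) = 329.4 × 9^0.523 = 329.4 × 3.156 = 1040 μm

D(9) = 1.04e+03 μm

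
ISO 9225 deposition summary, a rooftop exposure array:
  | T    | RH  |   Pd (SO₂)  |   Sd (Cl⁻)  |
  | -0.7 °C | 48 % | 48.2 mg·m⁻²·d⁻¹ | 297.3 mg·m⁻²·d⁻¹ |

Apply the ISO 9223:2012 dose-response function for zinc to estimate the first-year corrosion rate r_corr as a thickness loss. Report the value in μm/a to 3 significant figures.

zinc: temperature factor f = +0.038·(-10.7) = -0.4066
  SO₂ term: 0.0129·48.2^0.44·exp(0.046·48-0.4066) = 0.43
  Sd branch = 0.0175·Sd^0.57·e^(0.008·RH+0.085·T) = 0.6219 μm/a
  r_corr = 0.43 + 0.6219 = 1.052 μm/a

r_corr = 1.05 μm/a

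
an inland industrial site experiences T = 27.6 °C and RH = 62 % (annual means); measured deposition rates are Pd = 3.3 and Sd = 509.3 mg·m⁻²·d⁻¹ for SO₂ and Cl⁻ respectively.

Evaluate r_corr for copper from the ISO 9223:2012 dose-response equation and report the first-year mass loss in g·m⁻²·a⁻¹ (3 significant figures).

r_corr = 18.4 g·m⁻²·a⁻¹

copper: temperature factor f = -0.080·(17.6) = -1.4080
  Pd branch = 0.0053·Pd^0.26·e^(0.059·RH+f) = 0.06859 μm/a
  Sd branch = 0.01025·Sd^0.27·e^(0.036·RH+0.049·T) = 1.987 μm/a
  r_corr = 0.06859 + 1.987 = 2.056 μm/a
Convert to mass loss: 2.056 μm/a × 8.96 g/cm³ = 18.42 g·m⁻²·a⁻¹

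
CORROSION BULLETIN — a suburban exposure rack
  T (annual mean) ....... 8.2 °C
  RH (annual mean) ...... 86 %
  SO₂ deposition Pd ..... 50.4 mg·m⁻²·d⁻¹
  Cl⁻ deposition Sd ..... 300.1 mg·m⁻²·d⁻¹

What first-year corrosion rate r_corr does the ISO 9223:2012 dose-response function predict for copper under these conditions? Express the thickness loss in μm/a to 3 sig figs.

copper: temperature factor f = +0.126·(-1.8) = -0.2268
  SO₂ term: 0.0053·50.4^0.26·exp(0.059·86-0.2268) = 1.871
  Sd branch = 0.01025·Sd^0.27·e^(0.036·RH+0.049·T) = 1.58 μm/a
  r_corr = 1.871 + 1.58 = 3.451 μm/a

r_corr = 3.45 μm/a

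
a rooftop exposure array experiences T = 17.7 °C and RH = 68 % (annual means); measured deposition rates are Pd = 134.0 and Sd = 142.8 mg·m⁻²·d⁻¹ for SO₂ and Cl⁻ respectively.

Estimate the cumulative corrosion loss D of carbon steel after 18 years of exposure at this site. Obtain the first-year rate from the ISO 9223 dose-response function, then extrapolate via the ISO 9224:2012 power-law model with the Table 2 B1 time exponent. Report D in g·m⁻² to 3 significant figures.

D(18) = 3.57e+03 g·m⁻²

carbon steel: T>10 °C ⇒ hinge -0.054·(17.7−10) = -0.4158
  SO₂ term: 1.77·134.0^0.52·exp(0.02·68-0.4158) = 58.09
  Cl⁻ term: 0.102·142.8^0.62·exp(0.033·68+0.04·17.7) = 42.32
  r_corr = 58.09 + 42.32 = 100.4 μm/a
Power-law: D(18) = r_corr · 18^0.523
  D(18) = 100.4 × 18^0.523 = 100.4 × 4.534 = 455.3 μm
  Mass loss = 455.3 μm × 7.85 g/cm³ = 3574 g·m⁻²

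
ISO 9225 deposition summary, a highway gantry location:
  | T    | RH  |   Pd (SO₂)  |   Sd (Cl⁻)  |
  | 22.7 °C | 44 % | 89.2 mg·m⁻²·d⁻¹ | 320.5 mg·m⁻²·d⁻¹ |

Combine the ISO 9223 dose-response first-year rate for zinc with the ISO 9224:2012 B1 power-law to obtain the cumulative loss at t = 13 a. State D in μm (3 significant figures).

D(13) = 39.3 μm

zinc: temperature factor f = -0.071·(12.7) = -0.9017
  Pd branch = 0.0129·Pd^0.44·e^(0.046·RH+f) = 0.2859 μm/a
  Sd branch = 0.0175·Sd^0.57·e^(0.008·RH+0.085·T) = 4.594 μm/a
  r_corr = 0.2859 + 4.594 = 4.88 μm/a
Power-law: D(13) = r_corr · 13^0.813
  D(13) = 4.88 × 13^0.813 = 4.88 × 8.047 = 39.27 μm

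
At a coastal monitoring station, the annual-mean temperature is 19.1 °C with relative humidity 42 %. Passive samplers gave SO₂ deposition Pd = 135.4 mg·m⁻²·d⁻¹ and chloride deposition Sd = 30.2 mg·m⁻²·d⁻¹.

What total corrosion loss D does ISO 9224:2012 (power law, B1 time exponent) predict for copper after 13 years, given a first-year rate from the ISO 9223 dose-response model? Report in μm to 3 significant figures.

copper: temperature factor f = -0.080·(9.1) = -0.7280
  sulphur-dioxide contribution → 0.1093 μm/a
  chloride contribution → 0.2975 μm/a
  ⇒ r_corr(copper) = 0.4067 μm/a
ISO 9224: D(t) = r_corr · t^b with b = 0.667 (copper, B1)
  D(13) = 0.4067 × 13^0.667 = 0.4067 × 5.534 = 2.251 μm

D(13) = 2.25 μm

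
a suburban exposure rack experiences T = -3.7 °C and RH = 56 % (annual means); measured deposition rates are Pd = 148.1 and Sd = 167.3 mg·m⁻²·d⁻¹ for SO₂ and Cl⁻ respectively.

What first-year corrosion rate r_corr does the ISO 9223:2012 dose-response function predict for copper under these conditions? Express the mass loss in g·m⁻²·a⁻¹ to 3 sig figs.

r_corr = 3.14 g·m⁻²·a⁻¹

copper: f(T) = +0.126·(T−10) [T≤10 °C] = -1.7262
  SO₂ term: 0.0053·148.1^0.26·exp(0.059·56-1.7262) = 0.09416
  Cl⁻ term: 0.01025·167.3^0.27·exp(0.036·56+0.049·-3.7) = 0.2558
  sum: 0.09416 + 0.2558 → r_corr = 0.3499 μm/a
Convert to mass loss: 0.3499 μm/a × 8.96 g/cm³ = 3.135 g·m⁻²·a⁻¹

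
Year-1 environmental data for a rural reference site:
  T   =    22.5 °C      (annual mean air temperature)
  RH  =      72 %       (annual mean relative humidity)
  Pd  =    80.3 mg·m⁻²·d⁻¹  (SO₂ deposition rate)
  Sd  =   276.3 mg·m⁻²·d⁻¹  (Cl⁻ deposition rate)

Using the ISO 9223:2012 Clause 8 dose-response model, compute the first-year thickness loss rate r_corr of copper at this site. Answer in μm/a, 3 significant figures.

copper: temperature factor f = -0.080·(12.5) = -1.0000
  sulphur-dioxide contribution → 0.4267 μm/a
  chloride contribution → 1.881 μm/a
  total first-year rate 2.308 μm/a

r_corr = 2.31 μm/a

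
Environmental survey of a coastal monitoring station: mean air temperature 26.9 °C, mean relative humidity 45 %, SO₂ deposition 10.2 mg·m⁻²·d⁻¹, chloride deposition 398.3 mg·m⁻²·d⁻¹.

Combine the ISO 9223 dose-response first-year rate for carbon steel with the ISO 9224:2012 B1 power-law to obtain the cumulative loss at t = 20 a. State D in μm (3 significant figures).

D(20) = 287 μm

carbon steel: temperature factor f = -0.054·(16.9) = -0.9126
  Pd branch = 1.77·Pd^0.52·e^(0.02·RH+f) = 5.848 μm/a
  Cl⁻ term: 0.102·398.3^0.62·exp(0.033·45+0.04·26.9) = 54.07
  sum: 5.848 + 54.07 → r_corr = 59.92 μm/a
Power-law: D(20) = r_corr · 20^0.523
  D(20) = 59.92 × 20^0.523 = 59.92 × 4.791 = 287.1 μm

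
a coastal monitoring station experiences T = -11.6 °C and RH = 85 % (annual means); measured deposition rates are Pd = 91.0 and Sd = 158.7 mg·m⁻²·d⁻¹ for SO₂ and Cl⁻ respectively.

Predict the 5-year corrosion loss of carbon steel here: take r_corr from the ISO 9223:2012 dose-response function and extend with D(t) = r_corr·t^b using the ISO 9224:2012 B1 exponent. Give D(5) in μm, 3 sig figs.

carbon steel: temperature factor f = +0.150·(-21.6) = -3.2400
  Pd branch = 1.77·Pd^0.52·e^(0.02·RH+f) = 3.962 μm/a
  Cl⁻ term: 0.102·158.7^0.62·exp(0.033·85+0.04·-11.6) = 24.53
  sum: 3.962 + 24.53 → r_corr = 28.49 μm/a
Long-term exponent b (ISO 9224 Table 2, B1) = 0.523
  D(5) = 28.49 × 5^0.523 = 28.49 × 2.32 = 66.1 μm

D(5) = 66.1 μm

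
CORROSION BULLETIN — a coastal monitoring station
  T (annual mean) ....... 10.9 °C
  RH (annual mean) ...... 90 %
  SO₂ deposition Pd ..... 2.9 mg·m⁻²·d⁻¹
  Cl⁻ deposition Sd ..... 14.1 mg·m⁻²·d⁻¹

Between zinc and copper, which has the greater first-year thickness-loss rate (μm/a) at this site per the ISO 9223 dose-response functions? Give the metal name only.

zinc: f(T) = -0.071·(T−10) [T>10 °C] = -0.0639
  sulphur-dioxide contribution → 1.214 μm/a
  chloride contribution → 0.4104 μm/a
  ⇒ r_corr(zinc) = 1.625 μm/a
copper: f(T) = -0.080·(T−10) [T>10 °C] = -0.0720
  sulphur-dioxide contribution → 1.316 μm/a
  chloride contribution → 0.9122 μm/a
  ⇒ r_corr(copper) = 2.228 μm/a
Ordering by μm/a: copper (2.23) > zinc (1.62)

copper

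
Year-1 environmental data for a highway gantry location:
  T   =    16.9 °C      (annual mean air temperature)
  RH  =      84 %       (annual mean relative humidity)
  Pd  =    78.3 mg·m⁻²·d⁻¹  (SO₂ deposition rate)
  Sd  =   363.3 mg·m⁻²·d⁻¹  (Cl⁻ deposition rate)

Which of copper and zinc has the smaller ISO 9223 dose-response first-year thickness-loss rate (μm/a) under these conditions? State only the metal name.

copper: temperature factor f = -0.080·(6.9) = -0.5520
  Pd branch = 0.0053·Pd^0.26·e^(0.059·RH+f) = 1.347 μm/a
  Cl⁻ term: 0.01025·363.3^0.27·exp(0.036·84+0.049·16.9) = 2.371
  sum: 1.347 + 2.371 → r_corr = 3.718 μm/a
zinc: temperature factor f = -0.071·(6.9) = -0.4899
  Pd branch = 0.0129·Pd^0.44·e^(0.046·RH+f) = 2.566 μm/a
  Sd branch = 0.0175·Sd^0.57·e^(0.008·RH+0.085·T) = 4.15 μm/a
  sum: 2.566 + 4.15 → r_corr = 6.716 μm/a
Ordering by μm/a: zinc (6.72) > copper (3.72)

copper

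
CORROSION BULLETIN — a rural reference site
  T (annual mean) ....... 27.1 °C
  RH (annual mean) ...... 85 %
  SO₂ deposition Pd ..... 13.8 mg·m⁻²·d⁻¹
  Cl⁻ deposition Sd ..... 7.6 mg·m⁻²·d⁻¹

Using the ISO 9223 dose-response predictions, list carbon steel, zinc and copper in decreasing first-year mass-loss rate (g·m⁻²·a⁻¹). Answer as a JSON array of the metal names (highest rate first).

["carbon steel", "copper", "zinc"]

carbon steel: temperature factor f = -0.054·(17.1) = -0.9234
  SO₂ term: 1.77·13.8^0.52·exp(0.02·85-0.9234) = 15.07
  Sd branch = 0.102·Sd^0.62·e^(0.033·RH+0.04·T) = 17.53 μm/a
  r_corr = 15.07 + 17.53 = 32.59 μm/a
  mass loss = 32.59 μm/a × 7.85 g/cm³ = 255.8 g·m⁻²·a⁻¹
zinc: T>10 °C ⇒ hinge -0.071·(27.1−10) = -1.2141
  SO₂ term: 0.0129·13.8^0.44·exp(0.046·85-1.2141) = 0.6067
  Sd branch = 0.0175·Sd^0.57·e^(0.008·RH+0.085·T) = 1.099 μm/a
  r_corr = 0.6067 + 1.099 = 1.705 μm/a
  mass loss = 1.705 μm/a × 7.14 g/cm³ = 12.18 g·m⁻²·a⁻¹
copper: T>10 °C ⇒ hinge -0.080·(27.1−10) = -1.3680
  SO₂ term: 0.0053·13.8^0.26·exp(0.059·85-1.3680) = 0.4023
  Cl⁻ term: 0.01025·7.6^0.27·exp(0.036·85+0.049·27.1) = 1.426
  sum: 0.4023 + 1.426 → r_corr = 1.828 μm/a
  mass loss = 1.828 μm/a × 8.96 g/cm³ = 16.38 g·m⁻²·a⁻¹
Ordering by g·m⁻²·a⁻¹: carbon steel (256) > copper (16.4) > zinc (12.2)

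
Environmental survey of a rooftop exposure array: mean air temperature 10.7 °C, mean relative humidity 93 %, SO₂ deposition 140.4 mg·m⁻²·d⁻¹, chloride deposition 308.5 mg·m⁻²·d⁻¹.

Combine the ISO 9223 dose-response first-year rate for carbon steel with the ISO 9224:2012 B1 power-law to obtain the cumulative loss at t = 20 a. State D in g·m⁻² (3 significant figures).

D(20) = 9.81e+03 g·m⁻²

carbon steel: temperature factor f = -0.054·(0.7) = -0.0378
  Pd branch = 1.77·Pd^0.52·e^(0.02·RH+f) = 143.2 μm/a
  Sd branch = 0.102·Sd^0.62·e^(0.033·RH+0.04·T) = 117.7 μm/a
  r_corr = 143.2 + 117.7 = 260.9 μm/a
Power-law: D(20) = r_corr · 20^0.523
  D(20) = 260.9 × 20^0.523 = 260.9 × 4.791 = 1250 μm
  Mass loss = 1250 μm × 7.85 g/cm³ = 9812 g·m⁻²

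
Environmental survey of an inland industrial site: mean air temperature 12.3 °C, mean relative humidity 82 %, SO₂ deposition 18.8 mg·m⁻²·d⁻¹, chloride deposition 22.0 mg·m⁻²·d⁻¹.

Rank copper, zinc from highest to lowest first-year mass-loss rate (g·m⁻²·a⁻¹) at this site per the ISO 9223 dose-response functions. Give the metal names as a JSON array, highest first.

copper: temperature factor f = -0.080·(2.3) = -0.1840
  sulphur-dioxide contribution → 1.193 μm/a
  chloride contribution → 0.826 μm/a
  ⇒ r_corr(copper) = 2.019 μm/a
  mass loss = 2.019 μm/a × 8.96 g/cm³ = 18.09 g·m⁻²·a⁻¹
zinc: T>10 °C ⇒ hinge -0.071·(12.3−10) = -0.1633
  sulphur-dioxide contribution → 1.732 μm/a
  chloride contribution → 0.5587 μm/a
  ⇒ r_corr(zinc) = 2.29 μm/a
  mass loss = 2.29 μm/a × 7.14 g/cm³ = 16.35 g·m⁻²·a⁻¹
Ordering by g·m⁻²·a⁻¹: copper (18.1) > zinc (16.4)

["copper", "zinc"]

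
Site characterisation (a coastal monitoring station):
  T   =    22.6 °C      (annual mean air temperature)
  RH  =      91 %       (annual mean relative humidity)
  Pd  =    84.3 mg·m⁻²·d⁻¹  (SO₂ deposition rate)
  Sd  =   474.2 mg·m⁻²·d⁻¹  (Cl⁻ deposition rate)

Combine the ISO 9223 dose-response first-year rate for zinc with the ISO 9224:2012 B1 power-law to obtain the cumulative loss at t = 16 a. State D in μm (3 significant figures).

zinc: f(T) = -0.071·(T−10) [T>10 °C] = -0.8946
  Pd branch = 0.0129·Pd^0.44·e^(0.046·RH+f) = 2.44 μm/a
  Sd branch = 0.0175·Sd^0.57·e^(0.008·RH+0.085·T) = 8.294 μm/a
  r_corr = 2.44 + 8.294 = 10.73 μm/a
ISO 9224: D(t) = r_corr · t^b with b = 0.813 (zinc, B1)
  D(16) = 10.73 × 16^0.813 = 10.73 × 9.527 = 102.3 μm

D(16) = 102 μm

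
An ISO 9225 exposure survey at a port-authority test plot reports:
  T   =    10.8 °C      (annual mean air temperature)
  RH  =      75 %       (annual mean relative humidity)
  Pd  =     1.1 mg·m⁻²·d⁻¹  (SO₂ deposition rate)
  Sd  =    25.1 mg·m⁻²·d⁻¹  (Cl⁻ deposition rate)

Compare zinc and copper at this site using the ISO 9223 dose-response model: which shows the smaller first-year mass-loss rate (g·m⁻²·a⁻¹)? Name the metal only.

zinc: temperature factor f = -0.071·(0.8) = -0.0568
  SO₂ term: 0.0129·1.1^0.44·exp(0.046·75-0.0568) = 0.4004
  Cl⁻ term: 0.0175·25.1^0.57·exp(0.008·75+0.085·10.8) = 0.5013
  r_corr = 0.4004 + 0.5013 = 0.9017 μm/a
  mass loss = 0.9017 μm/a × 7.14 g/cm³ = 6.438 g·m⁻²·a⁻¹
copper: T>10 °C ⇒ hinge -0.080·(10.8−10) = -0.0640
  Pd branch = 0.0053·Pd^0.26·e^(0.059·RH+f) = 0.4256 μm/a
  Sd branch = 0.01025·Sd^0.27·e^(0.036·RH+0.049·T) = 0.6181 μm/a
  r_corr = 0.4256 + 0.6181 = 1.044 μm/a
  mass loss = 1.044 μm/a × 8.96 g/cm³ = 9.352 g·m⁻²·a⁻¹
Ordering by g·m⁻²·a⁻¹: copper (9.35) > zinc (6.44)

zinc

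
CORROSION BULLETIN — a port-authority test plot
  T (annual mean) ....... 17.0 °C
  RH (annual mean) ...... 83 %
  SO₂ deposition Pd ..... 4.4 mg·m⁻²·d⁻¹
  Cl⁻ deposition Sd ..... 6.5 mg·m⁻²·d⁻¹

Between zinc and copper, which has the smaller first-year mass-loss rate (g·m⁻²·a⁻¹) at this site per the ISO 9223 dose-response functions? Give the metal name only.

zinc: temperature factor f = -0.071·(7.0) = -0.4970
  Pd branch = 0.0129·Pd^0.44·e^(0.046·RH+f) = 0.6855 μm/a
  Cl⁻ term: 0.0175·6.5^0.57·exp(0.008·83+0.085·17.0) = 0.4191
  r_corr = 0.6855 + 0.4191 = 1.105 μm/a
  mass loss = 1.105 μm/a × 7.14 g/cm³ = 7.887 g·m⁻²·a⁻¹
copper: temperature factor f = -0.080·(7.0) = -0.5600
  Pd branch = 0.0053·Pd^0.26·e^(0.059·RH+f) = 0.5958 μm/a
  Cl⁻ term: 0.01025·6.5^0.27·exp(0.036·83+0.049·17.0) = 0.7756
  sum: 0.5958 + 0.7756 → r_corr = 1.371 μm/a
  mass loss = 1.371 μm/a × 8.96 g/cm³ = 12.29 g·m⁻²·a⁻¹
Ordering by g·m⁻²·a⁻¹: copper (12.3) > zinc (7.89)

zinc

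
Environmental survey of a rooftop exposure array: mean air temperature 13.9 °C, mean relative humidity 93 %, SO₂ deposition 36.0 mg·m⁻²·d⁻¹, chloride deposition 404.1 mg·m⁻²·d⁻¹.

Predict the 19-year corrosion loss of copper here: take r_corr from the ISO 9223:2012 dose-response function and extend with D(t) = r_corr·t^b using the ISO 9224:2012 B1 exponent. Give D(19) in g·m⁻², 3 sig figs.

D(19) = 338 g·m⁻²

copper: temperature factor f = -0.080·(3.9) = -0.3120
  SO₂ term: 0.0053·36.0^0.26·exp(0.059·93-0.3120) = 2.379
  Cl⁻ term: 0.01025·404.1^0.27·exp(0.036·93+0.049·13.9) = 2.913
  sum: 2.379 + 2.913 → r_corr = 5.292 μm/a
Power-law: D(19) = r_corr · 19^0.667
  D(19) = 5.292 × 19^0.667 = 5.292 × 7.127 = 37.72 μm
  Mass loss = 37.72 μm × 8.96 g/cm³ = 337.9 g·m⁻²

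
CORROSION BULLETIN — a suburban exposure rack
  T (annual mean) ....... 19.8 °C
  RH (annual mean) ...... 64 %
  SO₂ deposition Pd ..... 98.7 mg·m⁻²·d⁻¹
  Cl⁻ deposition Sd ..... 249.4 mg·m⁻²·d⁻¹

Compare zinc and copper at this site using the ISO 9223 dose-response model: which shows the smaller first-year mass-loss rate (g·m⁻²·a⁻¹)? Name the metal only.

zinc: T>10 °C ⇒ hinge -0.071·(19.8−10) = -0.6958
  sulphur-dioxide contribution → 0.9214 μm/a
  chloride contribution → 3.652 μm/a
  ⇒ r_corr(zinc) = 4.574 μm/a
  mass loss = 4.574 μm/a × 7.14 g/cm³ = 32.66 g·m⁻²·a⁻¹
copper: temperature factor f = -0.080·(9.8) = -0.7840
  sulphur-dioxide contribution → 0.3485 μm/a
  chloride contribution → 1.202 μm/a
  ⇒ r_corr(copper) = 1.55 μm/a
  mass loss = 1.55 μm/a × 8.96 g/cm³ = 13.89 g·m⁻²·a⁻¹
Ordering by g·m⁻²·a⁻¹: zinc (32.7) > copper (13.9)

copper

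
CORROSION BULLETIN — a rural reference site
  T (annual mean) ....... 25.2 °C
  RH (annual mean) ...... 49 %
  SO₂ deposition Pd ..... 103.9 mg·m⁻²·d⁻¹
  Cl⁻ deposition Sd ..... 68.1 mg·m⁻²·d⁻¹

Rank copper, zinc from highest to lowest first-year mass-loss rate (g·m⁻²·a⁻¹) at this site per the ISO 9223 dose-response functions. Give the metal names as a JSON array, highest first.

copper: temperature factor f = -0.080·(15.2) = -1.2160
  SO₂ term: 0.0053·103.9^0.26·exp(0.059·49-1.2160) = 0.09463
  Sd branch = 0.01025·Sd^0.27·e^(0.036·RH+0.049·T) = 0.6427 μm/a
  sum: 0.09463 + 0.6427 → r_corr = 0.7374 μm/a
  mass loss = 0.7374 μm/a × 8.96 g/cm³ = 6.607 g·m⁻²·a⁻¹
zinc: f(T) = -0.071·(T−10) [T>10 °C] = -1.0792
  Pd branch = 0.0129·Pd^0.44·e^(0.046·RH+f) = 0.3222 μm/a
  Sd branch = 0.0175·Sd^0.57·e^(0.008·RH+0.085·T) = 2.446 μm/a
  r_corr = 0.3222 + 2.446 = 2.768 μm/a
  mass loss = 2.768 μm/a × 7.14 g/cm³ = 19.76 g·m⁻²·a⁻¹
Ordering by g·m⁻²·a⁻¹: zinc (19.8) > copper (6.61)

["zinc", "copper"]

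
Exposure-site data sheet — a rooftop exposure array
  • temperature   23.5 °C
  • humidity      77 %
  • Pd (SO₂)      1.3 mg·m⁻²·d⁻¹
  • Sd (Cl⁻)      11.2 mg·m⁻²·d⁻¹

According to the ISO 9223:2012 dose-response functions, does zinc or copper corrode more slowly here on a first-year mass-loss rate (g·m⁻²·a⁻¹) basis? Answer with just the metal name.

zinc

zinc: temperature factor f = -0.071·(13.5) = -0.9585
  sulphur-dioxide contribution → 0.1917 μm/a
  chloride contribution → 0.9465 μm/a
  total first-year rate 1.138 μm/a
  mass loss = 1.138 μm/a × 7.14 g/cm³ = 8.127 g·m⁻²·a⁻¹
copper: f(T) = -0.080·(T−10) [T>10 °C] = -1.0800
  sulphur-dioxide contribution → 0.1811 μm/a
  chloride contribution → 0.9953 μm/a
  total first-year rate 1.176 μm/a
  mass loss = 1.176 μm/a × 8.96 g/cm³ = 10.54 g·m⁻²·a⁻¹
Ordering by g·m⁻²·a⁻¹: copper (10.5) > zinc (8.13)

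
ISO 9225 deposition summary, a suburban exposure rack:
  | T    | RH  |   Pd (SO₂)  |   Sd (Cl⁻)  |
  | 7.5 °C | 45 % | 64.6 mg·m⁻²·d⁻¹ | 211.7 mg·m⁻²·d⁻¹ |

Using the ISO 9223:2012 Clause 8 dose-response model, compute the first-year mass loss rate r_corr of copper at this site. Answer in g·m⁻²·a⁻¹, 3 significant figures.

r_corr = 4.30 g·m⁻²·a⁻¹

copper: f(T) = +0.126·(T−10) [T≤10 °C] = -0.3150
  sulphur-dioxide contribution → 0.1626 μm/a
  chloride contribution → 0.3176 μm/a
  total first-year rate 0.4802 μm/a
Convert to mass loss: 0.4802 μm/a × 8.96 g/cm³ = 4.302 g·m⁻²·a⁻¹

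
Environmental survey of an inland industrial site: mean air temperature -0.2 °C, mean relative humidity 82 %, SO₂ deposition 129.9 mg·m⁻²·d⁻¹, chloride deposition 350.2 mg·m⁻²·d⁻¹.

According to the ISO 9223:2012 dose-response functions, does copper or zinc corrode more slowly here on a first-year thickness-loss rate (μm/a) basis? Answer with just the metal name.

copper: temperature factor f = +0.126·(-10.2) = -1.2852
  Pd branch = 0.0053·Pd^0.26·e^(0.059·RH+f) = 0.6558 μm/a
  Cl⁻ term: 0.01025·350.2^0.27·exp(0.036·82+0.049·-0.2) = 0.9451
  sum: 0.6558 + 0.9451 → r_corr = 1.601 μm/a
zinc: T≤10 °C ⇒ hinge +0.038·(-0.2−10) = -0.3876
  Pd branch = 0.0129·Pd^0.44·e^(0.046·RH+f) = 3.239 μm/a
  Sd branch = 0.0175·Sd^0.57·e^(0.008·RH+0.085·T) = 0.935 μm/a
  r_corr = 3.239 + 0.935 = 4.174 μm/a
Ordering by μm/a: zinc (4.17) > copper (1.6)

copper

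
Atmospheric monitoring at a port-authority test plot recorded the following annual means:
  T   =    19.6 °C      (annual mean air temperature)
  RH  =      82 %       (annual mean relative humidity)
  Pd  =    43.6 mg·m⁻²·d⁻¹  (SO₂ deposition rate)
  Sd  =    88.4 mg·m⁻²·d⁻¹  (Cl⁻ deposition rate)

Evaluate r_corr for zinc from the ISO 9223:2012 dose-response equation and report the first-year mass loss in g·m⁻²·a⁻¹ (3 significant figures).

r_corr = 27.1 g·m⁻²·a⁻¹

zinc: temperature factor f = -0.071·(9.6) = -0.6816
  sulphur-dioxide contribution → 1.493 μm/a
  chloride contribution → 2.296 μm/a
  total first-year rate 3.789 μm/a
Convert to mass loss: 3.789 μm/a × 7.14 g/cm³ = 27.05 g·m⁻²·a⁻¹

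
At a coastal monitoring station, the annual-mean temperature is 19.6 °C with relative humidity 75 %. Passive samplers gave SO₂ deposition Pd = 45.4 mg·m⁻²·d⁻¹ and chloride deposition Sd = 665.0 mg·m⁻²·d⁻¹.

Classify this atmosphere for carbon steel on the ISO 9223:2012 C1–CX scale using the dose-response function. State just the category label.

C5

carbon steel: temperature factor f = -0.054·(9.6) = -0.5184
  sulphur-dioxide contribution → 34.35 μm/a
  chloride contribution → 149.3 μm/a
  total first-year rate 183.7 μm/a
184 μm/a falls in (80, 200] for carbon steel → category C5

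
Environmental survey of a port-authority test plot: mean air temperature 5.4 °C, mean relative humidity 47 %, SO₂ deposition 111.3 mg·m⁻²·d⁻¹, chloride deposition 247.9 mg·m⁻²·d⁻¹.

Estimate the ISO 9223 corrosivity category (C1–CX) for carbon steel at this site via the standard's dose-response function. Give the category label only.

C3

carbon steel: T≤10 °C ⇒ hinge +0.150·(5.4−10) = -0.6900
  SO₂ term: 1.77·111.3^0.52·exp(0.02·47-0.6900) = 26.35
  Sd branch = 0.102·Sd^0.62·e^(0.033·RH+0.04·T) = 18.22 μm/a
  sum: 26.35 + 18.22 → r_corr = 44.56 μm/a
Category bounds: 25…50 μm/a bracket r_corr ⇒ C3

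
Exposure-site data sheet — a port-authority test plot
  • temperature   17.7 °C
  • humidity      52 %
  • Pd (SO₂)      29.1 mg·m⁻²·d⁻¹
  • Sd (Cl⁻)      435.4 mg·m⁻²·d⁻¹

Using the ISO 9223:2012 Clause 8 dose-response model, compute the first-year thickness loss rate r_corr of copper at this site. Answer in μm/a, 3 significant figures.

copper: f(T) = -0.080·(T−10) [T>10 °C] = -0.6160
  SO₂ term: 0.0053·29.1^0.26·exp(0.059·52-0.6160) = 0.1478
  Cl⁻ term: 0.01025·435.4^0.27·exp(0.036·52+0.049·17.7) = 0.8183
  sum: 0.1478 + 0.8183 → r_corr = 0.9661 μm/a

r_corr = 0.966 μm/a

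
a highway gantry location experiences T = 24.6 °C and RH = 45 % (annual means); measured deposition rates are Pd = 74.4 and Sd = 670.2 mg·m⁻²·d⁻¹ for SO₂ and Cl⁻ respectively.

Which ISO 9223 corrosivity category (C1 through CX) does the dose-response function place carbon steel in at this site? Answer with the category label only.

carbon steel: f(T) = -0.054·(T−10) [T>10 °C] = -0.7884
  sulphur-dioxide contribution → 18.61 μm/a
  chloride contribution → 68.1 μm/a
  total first-year rate 86.7 μm/a
86.7 μm/a falls in (80, 200] for carbon steel → category C5

C5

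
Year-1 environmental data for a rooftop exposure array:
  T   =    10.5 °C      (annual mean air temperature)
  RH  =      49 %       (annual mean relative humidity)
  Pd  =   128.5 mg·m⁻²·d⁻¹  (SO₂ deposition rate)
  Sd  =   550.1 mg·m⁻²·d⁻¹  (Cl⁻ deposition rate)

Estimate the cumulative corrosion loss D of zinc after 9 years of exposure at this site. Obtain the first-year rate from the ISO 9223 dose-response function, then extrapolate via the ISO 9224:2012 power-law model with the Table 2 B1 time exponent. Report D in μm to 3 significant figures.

zinc: f(T) = -0.071·(T−10) [T>10 °C] = -0.0355
  SO₂ term: 0.0129·128.5^0.44·exp(0.046·49-0.0355) = 1.005
  Cl⁻ term: 0.0175·550.1^0.57·exp(0.008·49+0.085·10.5) = 2.306
  sum: 1.005 + 2.306 → r_corr = 3.311 μm/a
Long-term exponent b (ISO 9224 Table 2, B1) = 0.813
  D(9) = 3.311 × 9^0.813 = 3.311 × 5.968 = 19.76 μm

D(9) = 19.8 μm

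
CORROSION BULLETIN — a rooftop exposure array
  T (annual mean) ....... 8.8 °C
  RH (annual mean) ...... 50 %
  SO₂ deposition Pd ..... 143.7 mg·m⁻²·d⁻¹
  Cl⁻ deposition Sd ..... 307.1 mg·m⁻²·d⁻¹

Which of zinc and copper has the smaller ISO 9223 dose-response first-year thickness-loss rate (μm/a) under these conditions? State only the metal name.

zinc: T≤10 °C ⇒ hinge +0.038·(8.8−10) = -0.0456
  Pd branch = 0.0129·Pd^0.44·e^(0.046·RH+f) = 1.094 μm/a
  Cl⁻ term: 0.0175·307.1^0.57·exp(0.008·50+0.085·8.8) = 1.443
  r_corr = 1.094 + 1.443 = 2.537 μm/a
copper: T≤10 °C ⇒ hinge +0.126·(8.8−10) = -0.1512
  Pd branch = 0.0053·Pd^0.26·e^(0.059·RH+f) = 0.3168 μm/a
  Cl⁻ term: 0.01025·307.1^0.27·exp(0.036·50+0.049·8.8) = 0.448
  r_corr = 0.3168 + 0.448 = 0.7648 μm/a
Ordering by μm/a: zinc (2.54) > copper (0.765)

copper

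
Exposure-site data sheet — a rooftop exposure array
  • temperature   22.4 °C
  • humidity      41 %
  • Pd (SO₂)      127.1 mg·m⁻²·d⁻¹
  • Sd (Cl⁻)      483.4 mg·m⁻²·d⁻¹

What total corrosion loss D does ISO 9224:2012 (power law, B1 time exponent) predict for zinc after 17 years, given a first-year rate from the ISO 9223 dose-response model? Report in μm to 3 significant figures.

D(17) = 58.3 μm

zinc: f(T) = -0.071·(T−10) [T>10 °C] = -0.8804
  Pd branch = 0.0129·Pd^0.44·e^(0.046·RH+f) = 0.2973 μm/a
  Cl⁻ term: 0.0175·483.4^0.57·exp(0.008·41+0.085·22.4) = 5.526
  sum: 0.2973 + 5.526 → r_corr = 5.824 μm/a
ISO 9224: D(t) = r_corr · t^b with b = 0.813 (zinc, B1)
  D(17) = 5.824 × 17^0.813 = 5.824 × 10.01 = 58.28 μm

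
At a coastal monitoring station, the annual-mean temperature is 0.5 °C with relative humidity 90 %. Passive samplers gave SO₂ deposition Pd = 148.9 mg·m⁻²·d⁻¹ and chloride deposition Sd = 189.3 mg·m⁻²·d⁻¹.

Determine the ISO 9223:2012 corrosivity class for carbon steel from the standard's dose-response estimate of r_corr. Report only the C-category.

carbon steel: T≤10 °C ⇒ hinge +0.150·(0.5−10) = -1.4250
  Pd branch = 1.77·Pd^0.52·e^(0.02·RH+f) = 34.73 μm/a
  Sd branch = 0.102·Sd^0.62·e^(0.033·RH+0.04·T) = 52.36 μm/a
  r_corr = 34.73 + 52.36 = 87.09 μm/a
87.1 μm/a falls in (80, 200] for carbon steel → category C5

C5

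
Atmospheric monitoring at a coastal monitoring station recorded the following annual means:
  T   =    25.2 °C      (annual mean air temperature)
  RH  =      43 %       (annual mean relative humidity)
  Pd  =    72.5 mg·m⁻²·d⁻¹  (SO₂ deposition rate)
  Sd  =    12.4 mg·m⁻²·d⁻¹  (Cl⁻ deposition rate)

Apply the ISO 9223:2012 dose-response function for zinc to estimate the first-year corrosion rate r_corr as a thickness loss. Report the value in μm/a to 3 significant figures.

zinc: f(T) = -0.071·(T−10) [T>10 °C] = -1.0792
  sulphur-dioxide contribution → 0.2087 μm/a
  chloride contribution → 0.883 μm/a
  total first-year rate 1.092 μm/a

r_corr = 1.09 μm/a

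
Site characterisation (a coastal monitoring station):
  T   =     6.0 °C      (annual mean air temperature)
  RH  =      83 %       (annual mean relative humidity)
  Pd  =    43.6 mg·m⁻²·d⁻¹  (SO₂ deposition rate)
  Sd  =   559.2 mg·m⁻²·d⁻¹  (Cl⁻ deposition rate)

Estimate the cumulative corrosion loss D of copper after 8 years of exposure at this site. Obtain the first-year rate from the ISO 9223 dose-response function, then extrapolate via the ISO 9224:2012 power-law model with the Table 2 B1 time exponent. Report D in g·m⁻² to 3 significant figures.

copper: temperature factor f = +0.126·(-4.0) = -0.5040
  SO₂ term: 0.0053·43.6^0.26·exp(0.059·83-0.5040) = 1.144
  Cl⁻ term: 0.01025·559.2^0.27·exp(0.036·83+0.049·6.0) = 1.506
  sum: 1.144 + 1.506 → r_corr = 2.65 μm/a
Power-law: D(8) = r_corr · 8^0.667
  D(8) = 2.65 × 8^0.667 = 2.65 × 4.003 = 10.61 μm
  Mass loss = 10.61 μm × 8.96 g/cm³ = 95.05 g·m⁻²

D(8) = 95.1 g·m⁻²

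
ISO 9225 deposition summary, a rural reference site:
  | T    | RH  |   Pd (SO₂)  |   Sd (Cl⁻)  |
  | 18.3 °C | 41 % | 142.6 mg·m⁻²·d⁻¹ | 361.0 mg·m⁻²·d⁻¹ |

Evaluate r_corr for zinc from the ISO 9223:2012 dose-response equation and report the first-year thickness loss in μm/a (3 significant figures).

r_corr = 3.72 μm/a

zinc: T>10 °C ⇒ hinge -0.071·(18.3−10) = -0.5893
  sulphur-dioxide contribution → 0.4184 μm/a
  chloride contribution → 3.302 μm/a
  ⇒ r_corr(zinc) = 3.721 μm/a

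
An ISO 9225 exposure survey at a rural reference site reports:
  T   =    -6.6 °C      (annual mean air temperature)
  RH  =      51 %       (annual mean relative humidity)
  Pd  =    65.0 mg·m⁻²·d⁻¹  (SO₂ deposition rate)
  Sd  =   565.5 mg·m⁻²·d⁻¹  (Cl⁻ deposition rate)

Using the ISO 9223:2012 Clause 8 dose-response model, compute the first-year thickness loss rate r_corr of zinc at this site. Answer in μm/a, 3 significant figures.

r_corr = 1.01 μm/a

zinc: T≤10 °C ⇒ hinge +0.038·(-6.6−10) = -0.6308
  SO₂ term: 0.0129·65.0^0.44·exp(0.046·51-0.6308) = 0.45
  Sd branch = 0.0175·Sd^0.57·e^(0.008·RH+0.085·T) = 0.5565 μm/a
  sum: 0.45 + 0.5565 → r_corr = 1.006 μm/a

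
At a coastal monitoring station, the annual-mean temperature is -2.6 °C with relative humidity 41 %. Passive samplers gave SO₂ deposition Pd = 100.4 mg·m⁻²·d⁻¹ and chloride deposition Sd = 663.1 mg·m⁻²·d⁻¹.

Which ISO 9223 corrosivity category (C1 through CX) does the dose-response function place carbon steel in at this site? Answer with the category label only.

C3

carbon steel: f(T) = +0.150·(T−10) [T≤10 °C] = -1.8900
  Pd branch = 1.77·Pd^0.52·e^(0.02·RH+f) = 6.671 μm/a
  Sd branch = 0.102·Sd^0.62·e^(0.033·RH+0.04·T) = 19.97 μm/a
  r_corr = 6.671 + 19.97 = 26.64 μm/a
26.6 μm/a falls in (25, 50] for carbon steel → category C3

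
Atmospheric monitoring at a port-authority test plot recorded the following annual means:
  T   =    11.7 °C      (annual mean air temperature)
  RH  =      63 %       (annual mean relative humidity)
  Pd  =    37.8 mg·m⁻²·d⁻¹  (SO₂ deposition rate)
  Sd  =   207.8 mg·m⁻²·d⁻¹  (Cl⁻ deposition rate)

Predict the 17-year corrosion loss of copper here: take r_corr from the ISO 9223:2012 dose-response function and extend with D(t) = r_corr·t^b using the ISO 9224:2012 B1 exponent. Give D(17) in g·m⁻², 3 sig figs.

copper: T>10 °C ⇒ hinge -0.080·(11.7−10) = -0.1360
  SO₂ term: 0.0053·37.8^0.26·exp(0.059·63-0.1360) = 0.4894
  Cl⁻ term: 0.01025·207.8^0.27·exp(0.036·63+0.049·11.7) = 0.7421
  sum: 0.4894 + 0.7421 → r_corr = 1.231 μm/a
ISO 9224: D(t) = r_corr · t^b with b = 0.667 (copper, B1)
  D(17) = 1.231 × 17^0.667 = 1.231 × 6.618 = 8.149 μm
  Mass loss = 8.149 μm × 8.96 g/cm³ = 73.02 g·m⁻²

D(17) = 73.0 g·m⁻²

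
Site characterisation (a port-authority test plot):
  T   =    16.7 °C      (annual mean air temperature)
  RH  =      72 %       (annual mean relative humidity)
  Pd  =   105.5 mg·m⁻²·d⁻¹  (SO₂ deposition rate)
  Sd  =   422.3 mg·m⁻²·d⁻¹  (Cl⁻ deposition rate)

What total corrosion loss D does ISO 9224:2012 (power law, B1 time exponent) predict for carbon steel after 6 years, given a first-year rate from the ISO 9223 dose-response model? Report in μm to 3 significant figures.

D(6) = 382 μm

carbon steel: f(T) = -0.054·(T−10) [T>10 °C] = -0.3618
  Pd branch = 1.77·Pd^0.52·e^(0.02·RH+f) = 58.66 μm/a
  Sd branch = 0.102·Sd^0.62·e^(0.033·RH+0.04·T) = 90.88 μm/a
  r_corr = 58.66 + 90.88 = 149.5 μm/a
ISO 9224: D(t) = r_corr · t^b with b = 0.523 (carbon steel, B1)
  D(6) = 149.5 × 6^0.523 = 149.5 × 2.553 = 381.7 μm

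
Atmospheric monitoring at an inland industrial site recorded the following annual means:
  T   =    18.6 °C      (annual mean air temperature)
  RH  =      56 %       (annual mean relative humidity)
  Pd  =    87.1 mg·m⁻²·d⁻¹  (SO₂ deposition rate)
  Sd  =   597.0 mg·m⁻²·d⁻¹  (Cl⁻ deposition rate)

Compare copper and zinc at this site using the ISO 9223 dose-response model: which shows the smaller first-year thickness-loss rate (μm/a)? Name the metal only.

copper: T>10 °C ⇒ hinge -0.080·(18.6−10) = -0.6880
  SO₂ term: 0.0053·87.1^0.26·exp(0.059·56-0.6880) = 0.2316
  Sd branch = 0.01025·Sd^0.27·e^(0.036·RH+0.049·T) = 1.075 μm/a
  r_corr = 0.2316 + 1.075 = 1.307 μm/a
zinc: T>10 °C ⇒ hinge -0.071·(18.6−10) = -0.6106
  Pd branch = 0.0129·Pd^0.44·e^(0.046·RH+f) = 0.6573 μm/a
  Cl⁻ term: 0.0175·597.0^0.57·exp(0.008·56+0.085·18.6) = 5.088
  r_corr = 0.6573 + 5.088 = 5.745 μm/a
Ordering by μm/a: zinc (5.75) > copper (1.31)

copper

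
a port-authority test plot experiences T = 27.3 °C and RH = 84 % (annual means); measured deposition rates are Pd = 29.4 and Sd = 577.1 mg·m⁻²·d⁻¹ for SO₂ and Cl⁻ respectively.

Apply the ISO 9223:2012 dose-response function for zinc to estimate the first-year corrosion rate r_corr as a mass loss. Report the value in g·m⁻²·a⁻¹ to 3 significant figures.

zinc: f(T) = -0.071·(T−10) [T>10 °C] = -1.2283
  SO₂ term: 0.0129·29.4^0.44·exp(0.046·84-1.2283) = 0.7968
  Cl⁻ term: 0.0175·577.1^0.57·exp(0.008·84+0.085·27.3) = 13.08
  r_corr = 0.7968 + 13.08 = 13.88 μm/a
Convert to mass loss: 13.88 μm/a × 7.14 g/cm³ = 99.07 g·m⁻²·a⁻¹

r_corr = 99.1 g·m⁻²·a⁻¹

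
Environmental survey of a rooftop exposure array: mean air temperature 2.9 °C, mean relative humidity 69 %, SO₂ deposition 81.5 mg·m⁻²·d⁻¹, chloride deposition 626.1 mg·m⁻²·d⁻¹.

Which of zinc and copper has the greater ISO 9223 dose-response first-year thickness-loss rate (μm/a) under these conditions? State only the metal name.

zinc: T≤10 °C ⇒ hinge +0.038·(2.9−10) = -0.2698
  SO₂ term: 0.0129·81.5^0.44·exp(0.046·69-0.2698) = 1.632
  Cl⁻ term: 0.0175·626.1^0.57·exp(0.008·69+0.085·2.9) = 1.527
  sum: 1.632 + 1.527 → r_corr = 3.159 μm/a
copper: T≤10 °C ⇒ hinge +0.126·(2.9−10) = -0.8946
  SO₂ term: 0.0053·81.5^0.26·exp(0.059·69-0.8946) = 0.3987
  Sd branch = 0.01025·Sd^0.27·e^(0.036·RH+0.049·T) = 0.806 μm/a
  r_corr = 0.3987 + 0.806 = 1.205 μm/a
Ordering by μm/a: zinc (3.16) > copper (1.2)

zinc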